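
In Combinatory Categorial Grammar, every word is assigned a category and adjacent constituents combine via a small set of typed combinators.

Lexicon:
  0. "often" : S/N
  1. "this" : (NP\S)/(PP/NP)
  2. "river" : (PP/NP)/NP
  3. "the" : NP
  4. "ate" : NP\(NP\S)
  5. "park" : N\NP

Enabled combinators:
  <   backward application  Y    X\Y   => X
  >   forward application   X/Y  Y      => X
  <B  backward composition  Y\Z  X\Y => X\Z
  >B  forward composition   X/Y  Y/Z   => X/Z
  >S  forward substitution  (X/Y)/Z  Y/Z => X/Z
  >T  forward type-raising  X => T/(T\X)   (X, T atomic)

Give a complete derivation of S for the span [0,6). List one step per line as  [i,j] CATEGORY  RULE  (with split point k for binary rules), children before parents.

[0,1] S/N  lex  "often"
[1,2] (NP\S)/(PP/NP)  lex  "this"
[2,3] (PP/NP)/NP  lex  "river"
[3,4] NP  lex  "the"
[2,4] PP/NP  >  k=3
[1,4] NP\S  >  k=2
[4,5] NP\(NP\S)  lex  "ate"
[1,5] NP  <  k=4
[5,6] N\NP  lex  "park"
[1,6] N  <  k=5
[0,6] S  >  k=1

[0,6] S   >
  [0,1] "often" : S/N
  [1,6] N   <
    [1,5] NP   <
      [1,4] NP\S   >
        [1,2] "this" : (NP\S)/(PP/NP)
        [2,4] PP/NP   >
          [2,3] "river" : (PP/NP)/NP
          [3,4] "the" : NP
      [4,5] "ate" : NP\(NP\S)
    [5,6] "park" : N\NP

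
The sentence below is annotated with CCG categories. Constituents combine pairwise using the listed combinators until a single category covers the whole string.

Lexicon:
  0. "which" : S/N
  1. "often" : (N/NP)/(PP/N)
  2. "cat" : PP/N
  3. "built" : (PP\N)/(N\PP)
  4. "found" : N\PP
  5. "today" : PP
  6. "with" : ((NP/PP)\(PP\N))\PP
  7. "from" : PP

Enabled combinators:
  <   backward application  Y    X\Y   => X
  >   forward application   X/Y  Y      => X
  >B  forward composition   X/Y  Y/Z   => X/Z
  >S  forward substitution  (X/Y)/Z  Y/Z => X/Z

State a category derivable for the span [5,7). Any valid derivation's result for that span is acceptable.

[0,8] S   >
  [0,1] "which" : S/N
  [1,8] N   >
    [1,3] N/NP   >
      [1,2] "often" : (N/NP)/(PP/N)
      [2,3] "cat" : PP/N
    [3,8] NP   >
      [3,7] NP/PP   <
        [3,5] PP\N   >
          [3,4] "built" : (PP\N)/(N\PP)
          [4,5] "found" : N\PP
        [5,7] (NP/PP)\(PP\N)   <
          [5,6] "today" : PP
          [6,7] "with" : ((NP/PP)\(PP\N))\PP
      [7,8] "from" : PP

(NP/PP)\(PP\N)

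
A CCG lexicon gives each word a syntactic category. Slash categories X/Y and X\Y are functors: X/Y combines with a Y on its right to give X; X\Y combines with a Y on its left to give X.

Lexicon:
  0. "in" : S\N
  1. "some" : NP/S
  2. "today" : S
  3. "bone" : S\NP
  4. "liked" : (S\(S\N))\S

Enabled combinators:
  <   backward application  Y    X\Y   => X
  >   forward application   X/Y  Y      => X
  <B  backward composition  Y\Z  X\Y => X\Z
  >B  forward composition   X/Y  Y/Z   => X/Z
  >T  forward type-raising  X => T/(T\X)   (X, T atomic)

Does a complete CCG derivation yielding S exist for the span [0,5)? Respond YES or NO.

YES

[0,5] S   <
  [0,1] "in" : S\N
  [1,5] S\(S\N)   <
    [1,4] S   <
      [1,3] NP   >
        [1,2] "some" : NP/S
        [2,3] "today" : S
      [3,4] "bone" : S\NP
    [4,5] "liked" : (S\(S\N))\S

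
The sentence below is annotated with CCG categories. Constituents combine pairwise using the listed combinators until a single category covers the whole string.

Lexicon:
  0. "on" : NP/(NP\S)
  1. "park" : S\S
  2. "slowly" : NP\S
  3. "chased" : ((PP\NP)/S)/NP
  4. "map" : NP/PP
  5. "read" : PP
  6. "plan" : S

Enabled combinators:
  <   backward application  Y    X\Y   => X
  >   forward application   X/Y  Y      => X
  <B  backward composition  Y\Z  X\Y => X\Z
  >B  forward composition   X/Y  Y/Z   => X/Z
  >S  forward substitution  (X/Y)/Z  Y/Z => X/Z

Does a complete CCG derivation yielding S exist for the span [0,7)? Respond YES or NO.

NO

NP/(NP\S) S\S NP\S ((PP\NP)/S)/NP NP/PP PP S
CKY chart[0,7] = {PP}; S ∉ chart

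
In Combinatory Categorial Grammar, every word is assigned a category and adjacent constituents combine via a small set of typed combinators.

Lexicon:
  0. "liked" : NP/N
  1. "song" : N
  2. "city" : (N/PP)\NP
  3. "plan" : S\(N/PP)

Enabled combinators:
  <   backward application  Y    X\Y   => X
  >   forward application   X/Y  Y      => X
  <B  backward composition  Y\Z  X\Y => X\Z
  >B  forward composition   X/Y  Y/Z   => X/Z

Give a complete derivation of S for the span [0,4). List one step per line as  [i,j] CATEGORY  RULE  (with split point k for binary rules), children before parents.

[0,1] NP/N  lex  "liked"
[1,2] N  lex  "song"
[0,2] NP  >  k=1
[2,3] (N/PP)\NP  lex  "city"
[0,3] N/PP  <  k=2
[3,4] S\(N/PP)  lex  "plan"
[0,4] S  <  k=3

[0,4] S   <
  [0,3] N/PP   <
    [0,2] NP   >
      [0,1] "liked" : NP/N
      [1,2] "song" : N
    [2,3] "city" : (N/PP)\NP
  [3,4] "plan" : S\(N/PP)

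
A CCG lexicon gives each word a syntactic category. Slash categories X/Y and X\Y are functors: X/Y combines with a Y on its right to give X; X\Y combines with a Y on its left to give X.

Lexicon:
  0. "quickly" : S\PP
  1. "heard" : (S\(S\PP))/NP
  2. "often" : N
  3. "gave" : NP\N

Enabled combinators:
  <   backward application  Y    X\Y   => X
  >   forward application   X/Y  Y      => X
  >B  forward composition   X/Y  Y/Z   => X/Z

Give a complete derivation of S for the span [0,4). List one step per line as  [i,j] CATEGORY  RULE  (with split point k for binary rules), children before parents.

[0,1] S\PP  lex  "quickly"
[1,2] (S\(S\PP))/NP  lex  "heard"
[2,3] N  lex  "often"
[3,4] NP\N  lex  "gave"
[2,4] NP  <  k=3
[1,4] S\(S\PP)  >  k=2
[0,4] S  <  k=1

[0,4] S   <
  [0,1] "quickly" : S\PP
  [1,4] S\(S\PP)   >
    [1,2] "heard" : (S\(S\PP))/NP
    [2,4] NP   <
      [2,3] "often" : N
      [3,4] "gave" : NP\N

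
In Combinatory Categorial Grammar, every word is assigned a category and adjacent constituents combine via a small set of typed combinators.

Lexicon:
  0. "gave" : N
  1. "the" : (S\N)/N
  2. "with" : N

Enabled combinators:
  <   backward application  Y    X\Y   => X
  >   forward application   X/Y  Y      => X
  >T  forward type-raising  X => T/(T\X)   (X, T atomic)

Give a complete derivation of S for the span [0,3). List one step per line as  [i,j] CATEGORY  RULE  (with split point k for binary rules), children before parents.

[0,3] S   >
  [0,1] S/(S\N)   >T
    [0,1] "gave" : N
  [1,3] S\N   >
    [1,2] "the" : (S\N)/N
    [2,3] "with" : N

[0,1] N  lex  "gave"
[0,1] S/(S\N)  >T
[1,2] (S\N)/N  lex  "the"
[2,3] N  lex  "with"
[1,3] S\N  >  k=2
[0,3] S  >  k=1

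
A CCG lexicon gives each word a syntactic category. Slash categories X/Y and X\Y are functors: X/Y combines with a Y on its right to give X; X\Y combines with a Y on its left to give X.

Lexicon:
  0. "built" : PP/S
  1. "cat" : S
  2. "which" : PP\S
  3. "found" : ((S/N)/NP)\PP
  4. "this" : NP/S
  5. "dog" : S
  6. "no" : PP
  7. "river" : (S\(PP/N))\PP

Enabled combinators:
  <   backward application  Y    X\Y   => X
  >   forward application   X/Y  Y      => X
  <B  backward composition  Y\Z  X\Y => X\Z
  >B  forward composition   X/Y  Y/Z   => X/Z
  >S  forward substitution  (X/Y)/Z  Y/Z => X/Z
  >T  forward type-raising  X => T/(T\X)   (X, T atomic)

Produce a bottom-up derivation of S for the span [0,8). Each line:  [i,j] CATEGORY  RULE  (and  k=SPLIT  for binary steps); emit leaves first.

[0,1] PP/S  lex  "built"
[1,2] S  lex  "cat"
[1,2] PP/(PP\S)  >T
[2,3] PP\S  lex  "which"
[1,3] PP  >  k=2
[3,4] ((S/N)/NP)\PP  lex  "found"
[1,4] (S/N)/NP  <  k=3
[4,5] NP/S  lex  "this"
[5,6] S  lex  "dog"
[4,6] NP  >  k=5
[1,6] S/N  >  k=4
[0,6] PP/N  >B  k=1
[6,7] PP  lex  "no"
[7,8] (S\(PP/N))\PP  lex  "river"
[6,8] S\(PP/N)  <  k=7
[0,8] S  <  k=6

[0,8] S   <
  [0,6] PP/N   >B
    [0,1] "built" : PP/S
    [1,6] S/N   >
      [1,4] (S/N)/NP   <
        [1,3] PP   >
          [1,2] PP/(PP\S)   >T
            [1,2] "cat" : S
          [2,3] "which" : PP\S
        [3,4] "found" : ((S/N)/NP)\PP
      [4,6] NP   >
        [4,5] "this" : NP/S
        [5,6] "dog" : S
  [6,8] S\(PP/N)   <
    [6,7] "no" : PP
    [7,8] "river" : (S\(PP/N))\PP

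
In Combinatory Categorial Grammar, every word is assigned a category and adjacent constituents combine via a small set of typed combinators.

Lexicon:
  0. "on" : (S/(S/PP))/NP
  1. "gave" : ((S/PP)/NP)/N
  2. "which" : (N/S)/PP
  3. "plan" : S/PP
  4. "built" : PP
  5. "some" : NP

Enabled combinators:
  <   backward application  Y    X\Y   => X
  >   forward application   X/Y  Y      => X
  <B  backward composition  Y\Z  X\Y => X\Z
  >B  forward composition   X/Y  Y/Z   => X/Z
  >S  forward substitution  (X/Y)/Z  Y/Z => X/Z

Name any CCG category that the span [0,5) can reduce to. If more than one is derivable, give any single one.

S/NP

[0,6] S   >
  [0,5] S/NP   >S
    [0,1] "on" : (S/(S/PP))/NP
    [1,5] (S/PP)/NP   >
      [1,2] "gave" : ((S/PP)/NP)/N
      [2,5] N   >
        [2,4] N/PP   >S
          [2,3] "which" : (N/S)/PP
          [3,4] "plan" : S/PP
        [4,5] "built" : PP
  [5,6] "some" : NP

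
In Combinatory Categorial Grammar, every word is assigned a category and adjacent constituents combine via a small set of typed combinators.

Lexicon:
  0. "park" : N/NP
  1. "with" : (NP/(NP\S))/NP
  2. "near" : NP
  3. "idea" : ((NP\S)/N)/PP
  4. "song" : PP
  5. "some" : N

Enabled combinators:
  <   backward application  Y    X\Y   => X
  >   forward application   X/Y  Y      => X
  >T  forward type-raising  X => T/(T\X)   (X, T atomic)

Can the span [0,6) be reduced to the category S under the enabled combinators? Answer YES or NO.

NO

N/NP (NP/(NP\S))/NP NP ((NP\S)/N)/PP PP N
CKY chart[0,6] = {N, N/(N\N), NP/(NP\N), PP/(PP\N), S/(S\N)}; S ∉ chart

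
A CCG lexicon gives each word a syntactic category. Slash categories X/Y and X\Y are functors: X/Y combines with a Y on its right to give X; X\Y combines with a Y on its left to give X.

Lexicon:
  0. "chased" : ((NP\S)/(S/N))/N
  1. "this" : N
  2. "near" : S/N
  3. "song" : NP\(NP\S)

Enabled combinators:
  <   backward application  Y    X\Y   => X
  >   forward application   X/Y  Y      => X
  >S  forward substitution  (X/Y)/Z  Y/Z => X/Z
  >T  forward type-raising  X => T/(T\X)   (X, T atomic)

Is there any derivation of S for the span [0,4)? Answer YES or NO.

((NP\S)/(S/N))/N N S/N NP\(NP\S)
CKY chart[0,4] = {N/(N\NP), NP, NP/(NP\NP), PP/(PP\NP), S/(S\NP)}; S ∉ chart

NO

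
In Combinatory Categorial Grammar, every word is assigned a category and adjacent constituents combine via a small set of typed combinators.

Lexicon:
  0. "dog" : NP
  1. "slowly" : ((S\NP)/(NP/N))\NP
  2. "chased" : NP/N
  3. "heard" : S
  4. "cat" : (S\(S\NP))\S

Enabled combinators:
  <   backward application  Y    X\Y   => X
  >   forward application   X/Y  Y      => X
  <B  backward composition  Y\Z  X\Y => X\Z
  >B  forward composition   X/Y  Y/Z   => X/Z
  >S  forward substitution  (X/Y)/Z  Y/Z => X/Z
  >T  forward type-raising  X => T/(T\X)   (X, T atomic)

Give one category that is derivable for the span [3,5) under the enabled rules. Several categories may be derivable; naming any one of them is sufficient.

S\(S\NP)

[0,5] S   <
  [0,3] S\NP   >
    [0,2] (S\NP)/(NP/N)   <
      [0,1] "dog" : NP
      [1,2] "slowly" : ((S\NP)/(NP/N))\NP
    [2,3] "chased" : NP/N
  [3,5] S\(S\NP)   <
    [3,4] "heard" : S
    [4,5] "cat" : (S\(S\NP))\S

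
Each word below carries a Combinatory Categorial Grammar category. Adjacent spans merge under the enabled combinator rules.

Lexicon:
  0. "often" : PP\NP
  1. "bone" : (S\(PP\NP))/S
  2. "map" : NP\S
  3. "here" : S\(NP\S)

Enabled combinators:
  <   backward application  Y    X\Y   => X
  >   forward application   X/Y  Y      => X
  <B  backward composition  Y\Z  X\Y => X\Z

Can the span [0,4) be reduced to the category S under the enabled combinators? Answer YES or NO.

[0,4] S   <
  [0,1] "often" : PP\NP
  [1,4] S\(PP\NP)   >
    [1,2] "bone" : (S\(PP\NP))/S
    [2,4] S   <
      [2,3] "map" : NP\S
      [3,4] "here" : S\(NP\S)

YES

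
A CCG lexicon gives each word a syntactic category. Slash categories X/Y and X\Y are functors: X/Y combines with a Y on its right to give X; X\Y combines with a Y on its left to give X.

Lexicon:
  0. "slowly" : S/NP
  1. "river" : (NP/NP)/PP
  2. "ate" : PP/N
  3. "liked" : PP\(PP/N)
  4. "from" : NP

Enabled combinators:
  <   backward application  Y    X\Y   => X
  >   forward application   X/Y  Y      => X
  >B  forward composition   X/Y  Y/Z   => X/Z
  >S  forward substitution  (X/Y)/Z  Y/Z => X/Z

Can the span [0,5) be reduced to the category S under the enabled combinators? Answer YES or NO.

YES

[0,5] S   >
  [0,4] S/NP   >B
    [0,1] "slowly" : S/NP
    [1,4] NP/NP   >
      [1,2] "river" : (NP/NP)/PP
      [2,4] PP   <
        [2,3] "ate" : PP/N
        [3,4] "liked" : PP\(PP/N)
  [4,5] "from" : NP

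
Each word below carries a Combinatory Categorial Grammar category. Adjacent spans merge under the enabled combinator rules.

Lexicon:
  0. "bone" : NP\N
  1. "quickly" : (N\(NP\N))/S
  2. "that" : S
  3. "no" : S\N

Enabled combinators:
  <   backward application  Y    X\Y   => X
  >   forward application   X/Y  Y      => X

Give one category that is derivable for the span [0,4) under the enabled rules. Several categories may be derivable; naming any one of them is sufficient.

[0,4] S   <
  [0,3] N   <
    [0,1] "bone" : NP\N
    [1,3] N\(NP\N)   >
      [1,2] "quickly" : (N\(NP\N))/S
      [2,3] "that" : S
  [3,4] "no" : S\N

S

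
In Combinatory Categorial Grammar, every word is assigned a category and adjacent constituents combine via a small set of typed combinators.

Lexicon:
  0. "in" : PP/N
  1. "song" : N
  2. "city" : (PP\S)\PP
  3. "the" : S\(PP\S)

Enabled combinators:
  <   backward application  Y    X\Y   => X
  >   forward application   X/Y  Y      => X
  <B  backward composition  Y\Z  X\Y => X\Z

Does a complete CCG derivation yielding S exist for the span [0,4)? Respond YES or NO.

YES

[0,4] S   <
  [0,2] PP   >
    [0,1] "in" : PP/N
    [1,2] "song" : N
  [2,4] S\PP   <B
    [2,3] "city" : (PP\S)\PP
    [3,4] "the" : S\(PP\S)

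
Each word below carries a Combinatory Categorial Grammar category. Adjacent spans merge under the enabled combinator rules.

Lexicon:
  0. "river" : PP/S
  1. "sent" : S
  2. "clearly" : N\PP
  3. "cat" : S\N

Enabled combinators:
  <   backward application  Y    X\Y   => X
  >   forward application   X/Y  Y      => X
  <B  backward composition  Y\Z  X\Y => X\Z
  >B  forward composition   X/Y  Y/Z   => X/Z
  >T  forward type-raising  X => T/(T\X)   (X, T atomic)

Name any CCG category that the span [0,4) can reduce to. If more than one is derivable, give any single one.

S

[0,4] S   <
  [0,2] PP   >
    [0,1] "river" : PP/S
    [1,2] "sent" : S
  [2,4] S\PP   <B
    [2,3] "clearly" : N\PP
    [3,4] "cat" : S\N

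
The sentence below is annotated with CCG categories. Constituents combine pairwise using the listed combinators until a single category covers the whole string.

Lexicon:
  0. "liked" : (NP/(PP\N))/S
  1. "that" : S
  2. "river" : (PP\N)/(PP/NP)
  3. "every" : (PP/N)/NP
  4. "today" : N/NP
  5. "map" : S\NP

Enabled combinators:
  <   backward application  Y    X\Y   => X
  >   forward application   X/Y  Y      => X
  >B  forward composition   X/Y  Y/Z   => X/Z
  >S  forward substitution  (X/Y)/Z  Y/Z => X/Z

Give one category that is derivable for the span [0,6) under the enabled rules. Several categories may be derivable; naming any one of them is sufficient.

S

[0,6] S   <
  [0,5] NP   >
    [0,2] NP/(PP\N)   >
      [0,1] "liked" : (NP/(PP\N))/S
      [1,2] "that" : S
    [2,5] PP\N   >
      [2,3] "river" : (PP\N)/(PP/NP)
      [3,5] PP/NP   >S
        [3,4] "every" : (PP/N)/NP
        [4,5] "today" : N/NP
  [5,6] "map" : S\NP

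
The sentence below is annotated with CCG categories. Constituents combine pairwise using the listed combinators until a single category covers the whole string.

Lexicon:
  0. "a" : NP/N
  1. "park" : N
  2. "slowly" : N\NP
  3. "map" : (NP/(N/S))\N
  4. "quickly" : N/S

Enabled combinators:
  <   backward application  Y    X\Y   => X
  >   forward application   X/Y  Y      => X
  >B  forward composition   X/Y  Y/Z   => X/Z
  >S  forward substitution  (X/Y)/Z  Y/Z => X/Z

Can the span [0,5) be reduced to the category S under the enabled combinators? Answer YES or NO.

NP/N N N\NP (NP/(N/S))\N N/S
CKY chart[0,5] = {NP}; S ∉ chart

NO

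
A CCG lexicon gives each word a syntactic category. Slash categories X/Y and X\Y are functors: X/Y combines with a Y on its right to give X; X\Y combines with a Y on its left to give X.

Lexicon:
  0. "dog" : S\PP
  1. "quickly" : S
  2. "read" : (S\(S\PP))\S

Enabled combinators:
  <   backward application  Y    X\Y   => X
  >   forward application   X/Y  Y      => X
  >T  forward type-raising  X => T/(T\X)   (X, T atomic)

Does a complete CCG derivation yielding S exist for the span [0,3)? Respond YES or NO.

[0,3] S   <
  [0,1] "dog" : S\PP
  [1,3] S\(S\PP)   <
    [1,2] "quickly" : S
    [2,3] "read" : (S\(S\PP))\S

YES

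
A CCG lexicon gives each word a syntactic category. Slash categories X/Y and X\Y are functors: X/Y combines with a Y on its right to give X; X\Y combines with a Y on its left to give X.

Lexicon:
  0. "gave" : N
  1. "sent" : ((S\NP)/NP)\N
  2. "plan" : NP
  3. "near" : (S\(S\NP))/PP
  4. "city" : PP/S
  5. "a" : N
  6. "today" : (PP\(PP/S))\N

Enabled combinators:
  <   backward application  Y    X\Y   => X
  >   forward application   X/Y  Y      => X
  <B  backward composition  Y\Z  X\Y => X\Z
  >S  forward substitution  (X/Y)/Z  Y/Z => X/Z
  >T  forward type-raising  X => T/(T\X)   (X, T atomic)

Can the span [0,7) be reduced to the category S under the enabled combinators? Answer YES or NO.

[0,7] S   <
  [0,3] S\NP   >
    [0,2] (S\NP)/NP   <
      [0,1] "gave" : N
      [1,2] "sent" : ((S\NP)/NP)\N
    [2,3] "plan" : NP
  [3,7] S\(S\NP)   >
    [3,4] "near" : (S\(S\NP))/PP
    [4,7] PP   <
      [4,5] "city" : PP/S
      [5,7] PP\(PP/S)   <
        [5,6] "a" : N
        [6,7] "today" : (PP\(PP/S))\N

YES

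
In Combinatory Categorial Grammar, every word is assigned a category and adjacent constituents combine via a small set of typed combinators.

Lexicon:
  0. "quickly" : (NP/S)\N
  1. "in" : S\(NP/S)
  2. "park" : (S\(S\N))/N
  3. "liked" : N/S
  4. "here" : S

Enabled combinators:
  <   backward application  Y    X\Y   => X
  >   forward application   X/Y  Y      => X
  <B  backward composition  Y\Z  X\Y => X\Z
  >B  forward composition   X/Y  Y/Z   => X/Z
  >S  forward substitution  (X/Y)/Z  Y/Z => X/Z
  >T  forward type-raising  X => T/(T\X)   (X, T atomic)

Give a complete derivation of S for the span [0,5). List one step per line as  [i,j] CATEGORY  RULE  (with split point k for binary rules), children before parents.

[0,5] S   <
  [0,2] S\N   <B
    [0,1] "quickly" : (NP/S)\N
    [1,2] "in" : S\(NP/S)
  [2,5] S\(S\N)   >
    [2,3] "park" : (S\(S\N))/N
    [3,5] N   >
      [3,4] "liked" : N/S
      [4,5] "here" : S

[0,1] (NP/S)\N  lex  "quickly"
[1,2] S\(NP/S)  lex  "in"
[0,2] S\N  <B  k=1
[2,3] (S\(S\N))/N  lex  "park"
[3,4] N/S  lex  "liked"
[4,5] S  lex  "here"
[3,5] N  >  k=4
[2,5] S\(S\N)  >  k=3
[0,5] S  <  k=2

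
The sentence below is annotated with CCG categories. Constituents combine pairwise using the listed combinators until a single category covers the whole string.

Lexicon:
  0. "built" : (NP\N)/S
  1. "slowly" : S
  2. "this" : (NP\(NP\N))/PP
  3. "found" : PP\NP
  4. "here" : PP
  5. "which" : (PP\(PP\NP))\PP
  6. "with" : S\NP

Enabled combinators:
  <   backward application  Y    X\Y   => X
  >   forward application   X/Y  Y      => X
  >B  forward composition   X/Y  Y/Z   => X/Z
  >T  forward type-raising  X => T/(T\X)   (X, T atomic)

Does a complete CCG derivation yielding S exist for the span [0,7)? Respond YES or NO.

YES

[0,7] S   <
  [0,6] NP   <
    [0,2] NP\N   >
      [0,1] "built" : (NP\N)/S
      [1,2] "slowly" : S
    [2,6] NP\(NP\N)   >
      [2,3] "this" : (NP\(NP\N))/PP
      [3,6] PP   <
        [3,4] "found" : PP\NP
        [4,6] PP\(PP\NP)   <
          [4,5] "here" : PP
          [5,6] "which" : (PP\(PP\NP))\PP
  [6,7] "with" : S\NP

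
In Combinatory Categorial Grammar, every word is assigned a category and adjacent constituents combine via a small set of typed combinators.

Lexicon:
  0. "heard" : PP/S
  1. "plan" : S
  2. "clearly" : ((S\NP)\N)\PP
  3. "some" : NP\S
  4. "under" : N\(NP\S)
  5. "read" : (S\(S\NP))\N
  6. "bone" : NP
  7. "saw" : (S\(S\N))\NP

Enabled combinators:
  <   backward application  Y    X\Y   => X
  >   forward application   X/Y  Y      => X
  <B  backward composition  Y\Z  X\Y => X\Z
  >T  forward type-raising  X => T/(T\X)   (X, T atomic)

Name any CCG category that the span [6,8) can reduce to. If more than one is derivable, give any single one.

S\(S\N)

[0,8] S   <
  [0,6] S\N   <B
    [0,3] (S\NP)\N   <
      [0,2] PP   >
        [0,1] "heard" : PP/S
        [1,2] "plan" : S
      [2,3] "clearly" : ((S\NP)\N)\PP
    [3,6] S\(S\NP)   <
      [3,5] N   <
        [3,4] "some" : NP\S
        [4,5] "under" : N\(NP\S)
      [5,6] "read" : (S\(S\NP))\N
  [6,8] S\(S\N)   <
    [6,7] "bone" : NP
    [7,8] "saw" : (S\(S\N))\NP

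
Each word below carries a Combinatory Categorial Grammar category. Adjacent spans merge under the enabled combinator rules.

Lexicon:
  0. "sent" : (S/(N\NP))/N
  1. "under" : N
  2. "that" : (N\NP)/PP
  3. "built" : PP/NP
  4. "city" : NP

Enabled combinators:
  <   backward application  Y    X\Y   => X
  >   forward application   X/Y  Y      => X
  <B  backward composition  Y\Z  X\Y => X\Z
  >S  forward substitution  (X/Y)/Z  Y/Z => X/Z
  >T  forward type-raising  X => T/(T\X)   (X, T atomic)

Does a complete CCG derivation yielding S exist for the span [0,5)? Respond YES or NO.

[0,5] S   >
  [0,2] S/(N\NP)   >
    [0,1] "sent" : (S/(N\NP))/N
    [1,2] "under" : N
  [2,5] N\NP   >
    [2,3] "that" : (N\NP)/PP
    [3,5] PP   >
      [3,4] "built" : PP/NP
      [4,5] "city" : NP

YES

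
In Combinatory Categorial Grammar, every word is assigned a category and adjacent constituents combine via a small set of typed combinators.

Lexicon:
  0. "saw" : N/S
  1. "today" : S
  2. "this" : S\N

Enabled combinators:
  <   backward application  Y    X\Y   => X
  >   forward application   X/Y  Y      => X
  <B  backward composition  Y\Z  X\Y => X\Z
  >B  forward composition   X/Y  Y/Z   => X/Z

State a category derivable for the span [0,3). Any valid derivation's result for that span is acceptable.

[0,3] S   <
  [0,2] N   >
    [0,1] "saw" : N/S
    [1,2] "today" : S
  [2,3] "this" : S\N

S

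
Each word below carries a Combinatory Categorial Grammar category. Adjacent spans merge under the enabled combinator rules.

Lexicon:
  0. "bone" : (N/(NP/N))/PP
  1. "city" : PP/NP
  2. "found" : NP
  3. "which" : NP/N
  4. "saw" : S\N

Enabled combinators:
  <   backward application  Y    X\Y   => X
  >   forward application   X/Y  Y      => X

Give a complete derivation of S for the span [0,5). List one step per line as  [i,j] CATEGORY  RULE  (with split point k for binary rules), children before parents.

[0,5] S   <
  [0,4] N   >
    [0,3] N/(NP/N)   >
      [0,1] "bone" : (N/(NP/N))/PP
      [1,3] PP   >
        [1,2] "city" : PP/NP
        [2,3] "found" : NP
    [3,4] "which" : NP/N
  [4,5] "saw" : S\N

[0,1] (N/(NP/N))/PP  lex  "bone"
[1,2] PP/NP  lex  "city"
[2,3] NP  lex  "found"
[1,3] PP  >  k=2
[0,3] N/(NP/N)  >  k=1
[3,4] NP/N  lex  "which"
[0,4] N  >  k=3
[4,5] S\N  lex  "saw"
[0,5] S  <  k=4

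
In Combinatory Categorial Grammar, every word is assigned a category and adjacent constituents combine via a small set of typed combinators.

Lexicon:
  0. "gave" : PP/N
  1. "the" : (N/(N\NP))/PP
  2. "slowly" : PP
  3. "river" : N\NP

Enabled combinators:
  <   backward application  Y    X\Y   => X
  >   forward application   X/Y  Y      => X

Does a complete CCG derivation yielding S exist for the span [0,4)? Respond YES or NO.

PP/N (N/(N\NP))/PP PP N\NP
CKY chart[0,4] = {PP}; S ∉ chart

NO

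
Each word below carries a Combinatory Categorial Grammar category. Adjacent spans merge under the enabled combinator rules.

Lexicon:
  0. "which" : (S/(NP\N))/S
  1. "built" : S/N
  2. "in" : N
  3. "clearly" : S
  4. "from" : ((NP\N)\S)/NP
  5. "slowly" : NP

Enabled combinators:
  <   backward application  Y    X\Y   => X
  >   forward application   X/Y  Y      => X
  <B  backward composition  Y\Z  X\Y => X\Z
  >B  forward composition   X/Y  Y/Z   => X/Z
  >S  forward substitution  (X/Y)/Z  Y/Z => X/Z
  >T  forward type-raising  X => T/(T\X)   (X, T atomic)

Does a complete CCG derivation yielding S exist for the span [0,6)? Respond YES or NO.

[0,6] S   >
  [0,3] S/(NP\N)   >
    [0,1] "which" : (S/(NP\N))/S
    [1,3] S   >
      [1,2] "built" : S/N
      [2,3] "in" : N
  [3,6] NP\N   <
    [3,4] "clearly" : S
    [4,6] (NP\N)\S   >
      [4,5] "from" : ((NP\N)\S)/NP
      [5,6] "slowly" : NP

YES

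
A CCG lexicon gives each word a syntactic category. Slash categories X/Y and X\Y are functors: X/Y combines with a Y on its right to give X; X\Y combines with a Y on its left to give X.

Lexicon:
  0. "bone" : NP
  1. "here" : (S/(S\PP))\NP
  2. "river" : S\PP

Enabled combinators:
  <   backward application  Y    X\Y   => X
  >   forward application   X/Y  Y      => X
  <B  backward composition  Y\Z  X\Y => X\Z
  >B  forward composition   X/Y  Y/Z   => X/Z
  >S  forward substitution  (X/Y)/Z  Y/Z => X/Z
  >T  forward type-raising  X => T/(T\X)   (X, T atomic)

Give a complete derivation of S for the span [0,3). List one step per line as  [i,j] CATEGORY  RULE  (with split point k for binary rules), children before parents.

[0,1] NP  lex  "bone"
[1,2] (S/(S\PP))\NP  lex  "here"
[0,2] S/(S\PP)  <  k=1
[2,3] S\PP  lex  "river"
[0,3] S  >  k=2

[0,3] S   >
  [0,2] S/(S\PP)   <
    [0,1] "bone" : NP
    [1,2] "here" : (S/(S\PP))\NP
  [2,3] "river" : S\PP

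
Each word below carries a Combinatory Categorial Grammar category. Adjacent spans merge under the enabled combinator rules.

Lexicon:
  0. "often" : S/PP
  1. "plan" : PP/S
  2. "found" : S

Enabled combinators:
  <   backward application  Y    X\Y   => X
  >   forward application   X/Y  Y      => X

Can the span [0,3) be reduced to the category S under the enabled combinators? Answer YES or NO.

YES

[0,3] S   >
  [0,1] "often" : S/PP
  [1,3] PP   >
    [1,2] "plan" : PP/S
    [2,3] "found" : S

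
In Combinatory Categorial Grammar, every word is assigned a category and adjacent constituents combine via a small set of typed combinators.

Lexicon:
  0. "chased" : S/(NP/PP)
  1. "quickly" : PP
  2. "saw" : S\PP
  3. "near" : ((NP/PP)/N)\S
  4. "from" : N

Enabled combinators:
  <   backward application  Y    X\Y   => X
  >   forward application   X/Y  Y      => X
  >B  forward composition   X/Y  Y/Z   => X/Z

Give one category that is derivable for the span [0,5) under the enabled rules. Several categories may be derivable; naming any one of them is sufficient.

[0,5] S   >
  [0,1] "chased" : S/(NP/PP)
  [1,5] NP/PP   >
    [1,4] (NP/PP)/N   <
      [1,3] S   <
        [1,2] "quickly" : PP
        [2,3] "saw" : S\PP
      [3,4] "near" : ((NP/PP)/N)\S
    [4,5] "from" : N

S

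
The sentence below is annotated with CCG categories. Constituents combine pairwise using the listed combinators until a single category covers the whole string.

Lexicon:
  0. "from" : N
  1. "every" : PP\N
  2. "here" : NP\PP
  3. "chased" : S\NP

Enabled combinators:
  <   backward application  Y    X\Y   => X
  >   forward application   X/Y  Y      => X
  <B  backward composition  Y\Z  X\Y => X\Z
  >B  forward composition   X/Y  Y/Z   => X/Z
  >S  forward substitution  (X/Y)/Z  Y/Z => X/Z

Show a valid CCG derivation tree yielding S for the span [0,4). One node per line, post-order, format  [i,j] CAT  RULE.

[0,4] S   <
  [0,3] NP   <
    [0,2] PP   <
      [0,1] "from" : N
      [1,2] "every" : PP\N
    [2,3] "here" : NP\PP
  [3,4] "chased" : S\NP

[0,1] N  lex  "from"
[1,2] PP\N  lex  "every"
[0,2] PP  <  k=1
[2,3] NP\PP  lex  "here"
[0,3] NP  <  k=2
[3,4] S\NP  lex  "chased"
[0,4] S  <  k=3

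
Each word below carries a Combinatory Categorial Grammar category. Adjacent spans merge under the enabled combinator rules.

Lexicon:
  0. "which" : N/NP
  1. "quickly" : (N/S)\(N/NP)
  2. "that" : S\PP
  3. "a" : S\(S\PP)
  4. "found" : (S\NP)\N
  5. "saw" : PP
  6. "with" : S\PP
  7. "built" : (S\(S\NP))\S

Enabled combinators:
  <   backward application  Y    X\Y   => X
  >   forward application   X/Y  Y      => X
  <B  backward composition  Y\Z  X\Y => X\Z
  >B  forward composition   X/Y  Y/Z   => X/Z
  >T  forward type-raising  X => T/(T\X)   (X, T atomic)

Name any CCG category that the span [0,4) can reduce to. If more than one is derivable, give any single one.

[0,8] S   <
  [0,5] S\NP   <
    [0,4] N   >
      [0,2] N/S   <
        [0,1] "which" : N/NP
        [1,2] "quickly" : (N/S)\(N/NP)
      [2,4] S   <
        [2,3] "that" : S\PP
        [3,4] "a" : S\(S\PP)
    [4,5] "found" : (S\NP)\N
  [5,8] S\(S\NP)   <
    [5,7] S   <
      [5,6] "saw" : PP
      [6,7] "with" : S\PP
    [7,8] "built" : (S\(S\NP))\S

N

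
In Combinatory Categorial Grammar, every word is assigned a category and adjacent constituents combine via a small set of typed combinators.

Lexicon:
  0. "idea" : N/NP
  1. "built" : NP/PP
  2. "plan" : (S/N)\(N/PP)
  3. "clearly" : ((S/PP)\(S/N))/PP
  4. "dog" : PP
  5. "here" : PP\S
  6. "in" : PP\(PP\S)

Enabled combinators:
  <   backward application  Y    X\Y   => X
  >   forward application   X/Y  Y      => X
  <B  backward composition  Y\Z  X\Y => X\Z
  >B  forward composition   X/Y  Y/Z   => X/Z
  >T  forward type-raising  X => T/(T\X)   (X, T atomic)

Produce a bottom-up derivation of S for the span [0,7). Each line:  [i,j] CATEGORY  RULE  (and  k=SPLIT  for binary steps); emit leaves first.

[0,7] S   >
  [0,5] S/PP   <
    [0,3] S/N   <
      [0,2] N/PP   >B
        [0,1] "idea" : N/NP
        [1,2] "built" : NP/PP
      [2,3] "plan" : (S/N)\(N/PP)
    [3,5] (S/PP)\(S/N)   >
      [3,4] "clearly" : ((S/PP)\(S/N))/PP
      [4,5] "dog" : PP
  [5,7] PP   <
    [5,6] "here" : PP\S
    [6,7] "in" : PP\(PP\S)

[0,1] N/NP  lex  "idea"
[1,2] NP/PP  lex  "built"
[0,2] N/PP  >B  k=1
[2,3] (S/N)\(N/PP)  lex  "plan"
[0,3] S/N  <  k=2
[3,4] ((S/PP)\(S/N))/PP  lex  "clearly"
[4,5] PP  lex  "dog"
[3,5] (S/PP)\(S/N)  >  k=4
[0,5] S/PP  <  k=3
[5,6] PP\S  lex  "here"
[6,7] PP\(PP\S)  lex  "in"
[5,7] PP  <  k=6
[0,7] S  >  k=5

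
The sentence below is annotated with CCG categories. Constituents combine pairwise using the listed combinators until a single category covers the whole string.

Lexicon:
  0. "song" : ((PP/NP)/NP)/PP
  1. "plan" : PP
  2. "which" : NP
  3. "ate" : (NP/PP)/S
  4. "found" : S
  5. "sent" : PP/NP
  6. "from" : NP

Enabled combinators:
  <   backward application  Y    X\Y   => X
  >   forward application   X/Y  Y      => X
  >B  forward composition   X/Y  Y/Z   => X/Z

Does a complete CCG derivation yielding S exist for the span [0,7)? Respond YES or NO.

NO

((PP/NP)/NP)/PP PP NP (NP/PP)/S S PP/NP NP
CKY chart[0,7] = {PP}; S ∉ chart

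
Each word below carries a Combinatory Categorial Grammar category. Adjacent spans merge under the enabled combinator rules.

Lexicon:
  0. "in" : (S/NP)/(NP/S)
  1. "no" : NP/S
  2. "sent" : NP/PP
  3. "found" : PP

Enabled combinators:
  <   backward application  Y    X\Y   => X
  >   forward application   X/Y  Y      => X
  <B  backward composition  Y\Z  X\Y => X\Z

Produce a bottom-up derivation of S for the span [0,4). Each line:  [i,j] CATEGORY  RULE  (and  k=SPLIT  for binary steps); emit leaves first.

[0,1] (S/NP)/(NP/S)  lex  "in"
[1,2] NP/S  lex  "no"
[0,2] S/NP  >  k=1
[2,3] NP/PP  lex  "sent"
[3,4] PP  lex  "found"
[2,4] NP  >  k=3
[0,4] S  >  k=2

[0,4] S   >
  [0,2] S/NP   >
    [0,1] "in" : (S/NP)/(NP/S)
    [1,2] "no" : NP/S
  [2,4] NP   >
    [2,3] "sent" : NP/PP
    [3,4] "found" : PP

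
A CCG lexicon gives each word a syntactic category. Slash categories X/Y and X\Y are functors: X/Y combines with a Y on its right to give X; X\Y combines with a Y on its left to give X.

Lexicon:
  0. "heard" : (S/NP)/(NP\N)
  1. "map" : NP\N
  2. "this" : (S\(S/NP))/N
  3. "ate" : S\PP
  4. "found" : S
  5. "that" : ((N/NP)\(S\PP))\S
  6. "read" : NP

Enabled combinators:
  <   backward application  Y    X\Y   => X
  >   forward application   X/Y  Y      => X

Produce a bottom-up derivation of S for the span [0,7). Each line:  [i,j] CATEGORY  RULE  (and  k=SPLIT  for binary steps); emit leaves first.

[0,1] (S/NP)/(NP\N)  lex  "heard"
[1,2] NP\N  lex  "map"
[0,2] S/NP  >  k=1
[2,3] (S\(S/NP))/N  lex  "this"
[3,4] S\PP  lex  "ate"
[4,5] S  lex  "found"
[5,6] ((N/NP)\(S\PP))\S  lex  "that"
[4,6] (N/NP)\(S\PP)  <  k=5
[3,6] N/NP  <  k=4
[6,7] NP  lex  "read"
[3,7] N  >  k=6
[2,7] S\(S/NP)  >  k=3
[0,7] S  <  k=2

[0,7] S   <
  [0,2] S/NP   >
    [0,1] "heard" : (S/NP)/(NP\N)
    [1,2] "map" : NP\N
  [2,7] S\(S/NP)   >
    [2,3] "this" : (S\(S/NP))/N
    [3,7] N   >
      [3,6] N/NP   <
        [3,4] "ate" : S\PP
        [4,6] (N/NP)\(S\PP)   <
          [4,5] "found" : S
          [5,6] "that" : ((N/NP)\(S\PP))\S
      [6,7] "read" : NP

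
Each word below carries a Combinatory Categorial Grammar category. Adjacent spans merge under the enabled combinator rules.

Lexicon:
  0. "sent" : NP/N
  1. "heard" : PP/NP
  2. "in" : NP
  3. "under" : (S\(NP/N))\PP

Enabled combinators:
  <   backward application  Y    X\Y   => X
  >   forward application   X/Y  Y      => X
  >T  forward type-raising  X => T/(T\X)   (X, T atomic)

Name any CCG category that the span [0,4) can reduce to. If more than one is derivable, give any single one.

[0,4] S   <
  [0,1] "sent" : NP/N
  [1,4] S\(NP/N)   <
    [1,3] PP   >
      [1,2] "heard" : PP/NP
      [2,3] "in" : NP
    [3,4] "under" : (S\(NP/N))\PP

S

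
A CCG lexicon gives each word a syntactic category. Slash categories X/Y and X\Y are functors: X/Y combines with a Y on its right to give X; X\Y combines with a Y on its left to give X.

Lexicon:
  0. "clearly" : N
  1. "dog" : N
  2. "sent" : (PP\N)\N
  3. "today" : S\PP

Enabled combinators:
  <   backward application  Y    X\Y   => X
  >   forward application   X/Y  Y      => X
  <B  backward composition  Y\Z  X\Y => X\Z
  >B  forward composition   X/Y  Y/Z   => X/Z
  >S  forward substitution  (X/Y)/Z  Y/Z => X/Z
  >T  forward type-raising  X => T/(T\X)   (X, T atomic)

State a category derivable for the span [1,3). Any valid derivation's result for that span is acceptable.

PP\N

[0,4] S   <
  [0,3] PP   >
    [0,1] PP/(PP\N)   >T
      [0,1] "clearly" : N
    [1,3] PP\N   <
      [1,2] "dog" : N
      [2,3] "sent" : (PP\N)\N
  [3,4] "today" : S\PP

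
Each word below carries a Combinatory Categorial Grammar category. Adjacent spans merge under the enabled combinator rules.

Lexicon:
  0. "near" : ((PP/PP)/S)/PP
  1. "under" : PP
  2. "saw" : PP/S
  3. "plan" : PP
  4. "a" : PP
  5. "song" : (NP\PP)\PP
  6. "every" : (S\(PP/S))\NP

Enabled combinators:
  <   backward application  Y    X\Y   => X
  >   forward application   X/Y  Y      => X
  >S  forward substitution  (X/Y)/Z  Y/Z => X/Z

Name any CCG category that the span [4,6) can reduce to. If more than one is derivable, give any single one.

[0,7] S   <
  [0,3] PP/S   >S
    [0,2] (PP/PP)/S   >
      [0,1] "near" : ((PP/PP)/S)/PP
      [1,2] "under" : PP
    [2,3] "saw" : PP/S
  [3,7] S\(PP/S)   <
    [3,6] NP   <
      [3,4] "plan" : PP
      [4,6] NP\PP   <
        [4,5] "a" : PP
        [5,6] "song" : (NP\PP)\PP
    [6,7] "every" : (S\(PP/S))\NP

NP\PP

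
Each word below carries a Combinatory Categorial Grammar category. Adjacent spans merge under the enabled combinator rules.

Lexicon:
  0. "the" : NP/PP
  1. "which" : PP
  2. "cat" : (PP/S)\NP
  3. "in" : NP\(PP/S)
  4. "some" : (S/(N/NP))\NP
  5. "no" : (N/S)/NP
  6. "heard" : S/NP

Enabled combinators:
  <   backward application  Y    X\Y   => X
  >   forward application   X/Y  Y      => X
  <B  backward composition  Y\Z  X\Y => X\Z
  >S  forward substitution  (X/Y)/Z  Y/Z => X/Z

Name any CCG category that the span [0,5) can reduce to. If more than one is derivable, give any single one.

S/(N/NP)

[0,7] S   >
  [0,5] S/(N/NP)   <
    [0,4] NP   <
      [0,3] PP/S   <
        [0,2] NP   >
          [0,1] "the" : NP/PP
          [1,2] "which" : PP
        [2,3] "cat" : (PP/S)\NP
      [3,4] "in" : NP\(PP/S)
    [4,5] "some" : (S/(N/NP))\NP
  [5,7] N/NP   >S
    [5,6] "no" : (N/S)/NP
    [6,7] "heard" : S/NP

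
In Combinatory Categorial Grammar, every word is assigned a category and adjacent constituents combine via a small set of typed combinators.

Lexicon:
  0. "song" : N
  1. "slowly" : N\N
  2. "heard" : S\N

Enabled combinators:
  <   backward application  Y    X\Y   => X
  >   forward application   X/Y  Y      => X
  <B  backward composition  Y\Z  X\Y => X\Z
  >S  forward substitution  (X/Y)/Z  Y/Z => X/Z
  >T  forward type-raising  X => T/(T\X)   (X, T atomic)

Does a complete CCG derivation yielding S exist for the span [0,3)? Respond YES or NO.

[0,3] S   >
  [0,1] S/(S\N)   >T
    [0,1] "song" : N
  [1,3] S\N   <B
    [1,2] "slowly" : N\N
    [2,3] "heard" : S\N

YES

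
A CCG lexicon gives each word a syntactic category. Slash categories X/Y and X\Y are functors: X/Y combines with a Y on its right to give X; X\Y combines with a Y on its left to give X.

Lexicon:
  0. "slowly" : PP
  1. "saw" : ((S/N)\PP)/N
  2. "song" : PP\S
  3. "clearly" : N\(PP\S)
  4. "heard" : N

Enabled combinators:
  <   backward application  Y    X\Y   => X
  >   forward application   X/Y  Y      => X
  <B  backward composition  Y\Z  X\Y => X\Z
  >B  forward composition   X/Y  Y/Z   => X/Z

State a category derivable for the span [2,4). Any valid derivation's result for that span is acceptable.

N

[0,5] S   >
  [0,4] S/N   <
    [0,1] "slowly" : PP
    [1,4] (S/N)\PP   >
      [1,2] "saw" : ((S/N)\PP)/N
      [2,4] N   <
        [2,3] "song" : PP\S
        [3,4] "clearly" : N\(PP\S)
  [4,5] "heard" : N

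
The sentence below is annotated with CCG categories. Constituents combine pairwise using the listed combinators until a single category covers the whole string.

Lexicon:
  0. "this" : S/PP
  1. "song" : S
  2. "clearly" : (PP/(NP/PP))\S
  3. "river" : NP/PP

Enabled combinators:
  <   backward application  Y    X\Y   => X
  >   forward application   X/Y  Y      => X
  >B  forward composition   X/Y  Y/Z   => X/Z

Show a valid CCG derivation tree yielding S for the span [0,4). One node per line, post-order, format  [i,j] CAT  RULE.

[0,1] S/PP  lex  "this"
[1,2] S  lex  "song"
[2,3] (PP/(NP/PP))\S  lex  "clearly"
[1,3] PP/(NP/PP)  <  k=2
[3,4] NP/PP  lex  "river"
[1,4] PP  >  k=3
[0,4] S  >  k=1

[0,4] S   >
  [0,1] "this" : S/PP
  [1,4] PP   >
    [1,3] PP/(NP/PP)   <
      [1,2] "song" : S
      [2,3] "clearly" : (PP/(NP/PP))\S
    [3,4] "river" : NP/PP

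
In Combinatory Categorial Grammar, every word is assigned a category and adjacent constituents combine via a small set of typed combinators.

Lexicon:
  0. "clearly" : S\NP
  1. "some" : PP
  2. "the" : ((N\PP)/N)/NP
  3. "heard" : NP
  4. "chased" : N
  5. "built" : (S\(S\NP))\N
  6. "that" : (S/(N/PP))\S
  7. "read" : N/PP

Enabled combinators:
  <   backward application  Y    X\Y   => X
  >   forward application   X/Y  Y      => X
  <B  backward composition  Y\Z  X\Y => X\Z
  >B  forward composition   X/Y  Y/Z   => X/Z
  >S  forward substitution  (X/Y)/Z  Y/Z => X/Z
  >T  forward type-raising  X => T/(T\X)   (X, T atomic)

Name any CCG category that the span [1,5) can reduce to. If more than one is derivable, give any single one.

N

[0,8] S   >
  [0,7] S/(N/PP)   <
    [0,6] S   <
      [0,1] "clearly" : S\NP
      [1,6] S\(S\NP)   <
        [1,5] N   <
          [1,2] "some" : PP
          [2,5] N\PP   >
            [2,4] (N\PP)/N   >
              [2,3] "the" : ((N\PP)/N)/NP
              [3,4] "heard" : NP
            [4,5] "chased" : N
        [5,6] "built" : (S\(S\NP))\N
    [6,7] "that" : (S/(N/PP))\S
  [7,8] "read" : N/PP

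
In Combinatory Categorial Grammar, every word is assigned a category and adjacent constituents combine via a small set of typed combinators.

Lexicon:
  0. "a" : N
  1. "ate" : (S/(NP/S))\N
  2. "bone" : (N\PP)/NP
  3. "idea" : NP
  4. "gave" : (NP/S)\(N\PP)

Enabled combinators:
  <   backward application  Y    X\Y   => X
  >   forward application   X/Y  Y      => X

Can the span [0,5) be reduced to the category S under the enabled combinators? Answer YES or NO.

YES

[0,5] S   >
  [0,2] S/(NP/S)   <
    [0,1] "a" : N
    [1,2] "ate" : (S/(NP/S))\N
  [2,5] NP/S   <
    [2,4] N\PP   >
      [2,3] "bone" : (N\PP)/NP
      [3,4] "idea" : NP
    [4,5] "gave" : (NP/S)\(N\PP)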